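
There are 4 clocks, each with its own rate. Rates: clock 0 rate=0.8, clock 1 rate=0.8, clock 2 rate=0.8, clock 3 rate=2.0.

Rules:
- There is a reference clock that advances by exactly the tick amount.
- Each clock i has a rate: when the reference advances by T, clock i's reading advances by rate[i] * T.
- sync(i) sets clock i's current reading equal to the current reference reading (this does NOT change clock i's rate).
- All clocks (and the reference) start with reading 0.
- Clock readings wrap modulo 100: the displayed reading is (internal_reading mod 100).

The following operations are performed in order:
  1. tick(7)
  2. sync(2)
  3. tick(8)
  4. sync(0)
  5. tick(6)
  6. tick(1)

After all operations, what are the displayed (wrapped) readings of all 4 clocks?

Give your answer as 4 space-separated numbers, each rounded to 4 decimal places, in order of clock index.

Answer: 20.6000 17.6000 19.0000 44.0000

Derivation:
After op 1 tick(7): ref=7.0000 raw=[5.6000 5.6000 5.6000 14.0000]
After op 2 sync(2): ref=7.0000 raw=[5.6000 5.6000 7.0000 14.0000]
After op 3 tick(8): ref=15.0000 raw=[12.0000 12.0000 13.4000 30.0000]
After op 4 sync(0): ref=15.0000 raw=[15.0000 12.0000 13.4000 30.0000]
After op 5 tick(6): ref=21.0000 raw=[19.8000 16.8000 18.2000 42.0000]
After op 6 tick(1): ref=22.0000 raw=[20.6000 17.6000 19.0000 44.0000]
Wrap final raw readings (mod 100): 20.6000 mod 100 = 20.6000; 17.6000 mod 100 = 17.6000; 19.0000 mod 100 = 19.0000; 44.0000 mod 100 = 44.0000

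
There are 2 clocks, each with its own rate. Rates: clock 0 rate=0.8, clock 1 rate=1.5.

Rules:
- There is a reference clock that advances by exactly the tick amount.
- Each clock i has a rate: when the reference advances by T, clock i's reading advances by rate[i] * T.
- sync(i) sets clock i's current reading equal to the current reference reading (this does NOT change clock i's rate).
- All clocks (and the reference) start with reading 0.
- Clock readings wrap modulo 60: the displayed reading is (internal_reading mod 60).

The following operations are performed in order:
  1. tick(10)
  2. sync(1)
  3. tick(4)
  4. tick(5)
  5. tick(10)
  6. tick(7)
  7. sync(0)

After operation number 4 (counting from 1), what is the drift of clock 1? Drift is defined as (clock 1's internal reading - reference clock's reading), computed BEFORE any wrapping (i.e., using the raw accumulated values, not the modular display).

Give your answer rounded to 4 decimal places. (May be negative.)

Answer: 4.5000

Derivation:
After op 1 tick(10): ref=10.0000 raw=[8.0000 15.0000]
After op 2 sync(1): ref=10.0000 raw=[8.0000 10.0000]
After op 3 tick(4): ref=14.0000 raw=[11.2000 16.0000]
After op 4 tick(5): ref=19.0000 raw=[15.2000 23.5000]
Drift of clock 1 after op 4: 23.5000 - 19.0000 = 4.5000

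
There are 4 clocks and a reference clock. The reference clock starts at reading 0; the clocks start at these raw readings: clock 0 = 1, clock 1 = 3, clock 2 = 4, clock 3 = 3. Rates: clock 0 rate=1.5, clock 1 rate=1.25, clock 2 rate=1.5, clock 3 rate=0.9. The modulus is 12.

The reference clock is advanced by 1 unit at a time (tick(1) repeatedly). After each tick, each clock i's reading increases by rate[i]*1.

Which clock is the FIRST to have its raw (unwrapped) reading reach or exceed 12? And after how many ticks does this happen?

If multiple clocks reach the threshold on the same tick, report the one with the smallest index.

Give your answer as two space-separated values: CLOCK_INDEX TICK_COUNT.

clock 0: start=1, rate=1.5, needs 12-1 = 11; ticks = ceil(11/1.5) = ceil(7.3333) = 8; reading at tick 8 = 1 + 1.5*8 = 13.0000
clock 1: start=3, rate=1.25, needs 12-3 = 9; ticks = ceil(9/1.25) = ceil(7.2000) = 8; reading at tick 8 = 3 + 1.25*8 = 13.0000
clock 2: start=4, rate=1.5, needs 12-4 = 8; ticks = ceil(8/1.5) = ceil(5.3333) = 6; reading at tick 6 = 4 + 1.5*6 = 13.0000
clock 3: start=3, rate=0.9, needs 12-3 = 9; ticks = ceil(9/0.9) = ceil(10.0000) = 10; reading at tick 10 = 3 + 0.9*10 = 12.0000
Minimum tick count = 6; winners = [2]; smallest index = 2

Answer: 2 6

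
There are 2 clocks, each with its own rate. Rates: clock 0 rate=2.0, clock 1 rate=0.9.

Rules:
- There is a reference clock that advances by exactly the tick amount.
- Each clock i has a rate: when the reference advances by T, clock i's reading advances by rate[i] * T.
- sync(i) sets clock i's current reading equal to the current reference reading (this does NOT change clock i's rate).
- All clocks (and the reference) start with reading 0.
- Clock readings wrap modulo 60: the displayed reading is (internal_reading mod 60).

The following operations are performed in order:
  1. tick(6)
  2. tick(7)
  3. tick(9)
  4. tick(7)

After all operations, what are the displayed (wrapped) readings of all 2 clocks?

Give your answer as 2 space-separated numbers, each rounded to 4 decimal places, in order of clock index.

After op 1 tick(6): ref=6.0000 raw=[12.0000 5.4000]
After op 2 tick(7): ref=13.0000 raw=[26.0000 11.7000]
After op 3 tick(9): ref=22.0000 raw=[44.0000 19.8000]
After op 4 tick(7): ref=29.0000 raw=[58.0000 26.1000]
Wrap final raw readings (mod 60): 58.0000 mod 60 = 58.0000; 26.1000 mod 60 = 26.1000

Answer: 58.0000 26.1000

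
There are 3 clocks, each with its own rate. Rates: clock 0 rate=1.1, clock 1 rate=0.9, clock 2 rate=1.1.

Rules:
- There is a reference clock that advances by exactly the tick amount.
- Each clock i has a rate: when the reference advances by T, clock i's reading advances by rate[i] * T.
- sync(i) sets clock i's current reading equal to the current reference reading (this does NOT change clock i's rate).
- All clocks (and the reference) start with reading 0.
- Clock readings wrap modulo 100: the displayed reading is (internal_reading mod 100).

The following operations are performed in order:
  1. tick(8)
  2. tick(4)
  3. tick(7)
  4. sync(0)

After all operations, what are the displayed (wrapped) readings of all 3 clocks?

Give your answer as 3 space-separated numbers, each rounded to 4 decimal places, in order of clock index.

Answer: 19.0000 17.1000 20.9000

Derivation:
After op 1 tick(8): ref=8.0000 raw=[8.8000 7.2000 8.8000]
After op 2 tick(4): ref=12.0000 raw=[13.2000 10.8000 13.2000]
After op 3 tick(7): ref=19.0000 raw=[20.9000 17.1000 20.9000]
After op 4 sync(0): ref=19.0000 raw=[19.0000 17.1000 20.9000]
Wrap final raw readings (mod 100): 19.0000 mod 100 = 19.0000; 17.1000 mod 100 = 17.1000; 20.9000 mod 100 = 20.9000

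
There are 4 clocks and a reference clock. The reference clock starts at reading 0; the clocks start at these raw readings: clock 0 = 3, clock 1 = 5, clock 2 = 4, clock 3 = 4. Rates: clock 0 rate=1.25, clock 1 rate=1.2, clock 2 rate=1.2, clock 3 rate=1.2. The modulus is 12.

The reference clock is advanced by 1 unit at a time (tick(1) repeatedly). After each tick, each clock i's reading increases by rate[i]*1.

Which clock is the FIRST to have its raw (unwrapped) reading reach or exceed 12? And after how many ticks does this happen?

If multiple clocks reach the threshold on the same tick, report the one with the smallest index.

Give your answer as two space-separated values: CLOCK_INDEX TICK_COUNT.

Answer: 1 6

Derivation:
clock 0: start=3, rate=1.25, needs 12-3 = 9; ticks = ceil(9/1.25) = ceil(7.2000) = 8; reading at tick 8 = 3 + 1.25*8 = 13.0000
clock 1: start=5, rate=1.2, needs 12-5 = 7; ticks = ceil(7/1.2) = ceil(5.8333) = 6; reading at tick 6 = 5 + 1.2*6 = 12.2000
clock 2: start=4, rate=1.2, needs 12-4 = 8; ticks = ceil(8/1.2) = ceil(6.6667) = 7; reading at tick 7 = 4 + 1.2*7 = 12.4000
clock 3: start=4, rate=1.2, needs 12-4 = 8; ticks = ceil(8/1.2) = ceil(6.6667) = 7; reading at tick 7 = 4 + 1.2*7 = 12.4000
Minimum tick count = 6; winners = [1]; smallest index = 1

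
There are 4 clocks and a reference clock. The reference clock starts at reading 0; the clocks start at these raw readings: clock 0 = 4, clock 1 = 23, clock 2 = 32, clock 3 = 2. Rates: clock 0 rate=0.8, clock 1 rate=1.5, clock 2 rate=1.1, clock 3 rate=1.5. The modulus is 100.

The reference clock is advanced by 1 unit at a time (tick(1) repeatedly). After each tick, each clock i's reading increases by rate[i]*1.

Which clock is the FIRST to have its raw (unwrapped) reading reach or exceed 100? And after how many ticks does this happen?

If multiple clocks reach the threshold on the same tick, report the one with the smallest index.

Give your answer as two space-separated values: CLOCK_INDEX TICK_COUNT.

clock 0: start=4, rate=0.8, needs 100-4 = 96; ticks = ceil(96/0.8) = ceil(120.0000) = 120; reading at tick 120 = 4 + 0.8*120 = 100.0000
clock 1: start=23, rate=1.5, needs 100-23 = 77; ticks = ceil(77/1.5) = ceil(51.3333) = 52; reading at tick 52 = 23 + 1.5*52 = 101.0000
clock 2: start=32, rate=1.1, needs 100-32 = 68; ticks = ceil(68/1.1) = ceil(61.8182) = 62; reading at tick 62 = 32 + 1.1*62 = 100.2000
clock 3: start=2, rate=1.5, needs 100-2 = 98; ticks = ceil(98/1.5) = ceil(65.3333) = 66; reading at tick 66 = 2 + 1.5*66 = 101.0000
Minimum tick count = 52; winners = [1]; smallest index = 1

Answer: 1 52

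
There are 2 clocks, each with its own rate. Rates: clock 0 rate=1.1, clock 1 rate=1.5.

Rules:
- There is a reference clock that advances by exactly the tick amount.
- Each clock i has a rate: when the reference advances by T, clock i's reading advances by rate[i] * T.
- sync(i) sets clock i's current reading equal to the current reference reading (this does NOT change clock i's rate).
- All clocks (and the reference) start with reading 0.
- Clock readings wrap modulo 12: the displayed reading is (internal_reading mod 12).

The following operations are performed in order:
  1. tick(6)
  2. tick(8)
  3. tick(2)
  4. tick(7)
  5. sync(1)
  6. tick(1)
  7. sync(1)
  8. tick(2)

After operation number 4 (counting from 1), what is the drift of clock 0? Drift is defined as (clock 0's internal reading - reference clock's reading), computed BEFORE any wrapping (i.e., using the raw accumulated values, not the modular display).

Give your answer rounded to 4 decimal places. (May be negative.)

Answer: 2.3000

Derivation:
After op 1 tick(6): ref=6.0000 raw=[6.6000 9.0000]
After op 2 tick(8): ref=14.0000 raw=[15.4000 21.0000]
After op 3 tick(2): ref=16.0000 raw=[17.6000 24.0000]
After op 4 tick(7): ref=23.0000 raw=[25.3000 34.5000]
Drift of clock 0 after op 4: 25.3000 - 23.0000 = 2.3000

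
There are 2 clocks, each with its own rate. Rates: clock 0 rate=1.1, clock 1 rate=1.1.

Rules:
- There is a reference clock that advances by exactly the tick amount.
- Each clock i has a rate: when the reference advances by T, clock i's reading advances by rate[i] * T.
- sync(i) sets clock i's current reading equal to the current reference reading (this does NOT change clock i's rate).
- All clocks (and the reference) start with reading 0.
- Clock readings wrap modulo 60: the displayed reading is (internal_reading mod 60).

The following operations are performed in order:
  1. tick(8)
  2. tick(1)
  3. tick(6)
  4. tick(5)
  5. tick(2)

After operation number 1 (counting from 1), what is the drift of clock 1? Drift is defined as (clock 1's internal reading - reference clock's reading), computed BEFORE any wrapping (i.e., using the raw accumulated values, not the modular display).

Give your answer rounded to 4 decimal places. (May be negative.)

Answer: 0.8000

Derivation:
After op 1 tick(8): ref=8.0000 raw=[8.8000 8.8000]
Drift of clock 1 after op 1: 8.8000 - 8.0000 = 0.8000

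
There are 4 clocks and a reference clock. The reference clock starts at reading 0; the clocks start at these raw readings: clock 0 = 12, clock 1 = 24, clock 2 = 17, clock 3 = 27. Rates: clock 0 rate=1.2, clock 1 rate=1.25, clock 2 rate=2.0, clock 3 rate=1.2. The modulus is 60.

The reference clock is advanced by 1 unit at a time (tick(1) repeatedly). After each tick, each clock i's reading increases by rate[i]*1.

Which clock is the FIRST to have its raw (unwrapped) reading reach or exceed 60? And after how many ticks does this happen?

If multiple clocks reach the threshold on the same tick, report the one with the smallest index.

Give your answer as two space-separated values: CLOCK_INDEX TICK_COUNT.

Answer: 2 22

Derivation:
clock 0: start=12, rate=1.2, needs 60-12 = 48; ticks = ceil(48/1.2) = ceil(40.0000) = 40; reading at tick 40 = 12 + 1.2*40 = 60.0000
clock 1: start=24, rate=1.25, needs 60-24 = 36; ticks = ceil(36/1.25) = ceil(28.8000) = 29; reading at tick 29 = 24 + 1.25*29 = 60.2500
clock 2: start=17, rate=2.0, needs 60-17 = 43; ticks = ceil(43/2.0) = ceil(21.5000) = 22; reading at tick 22 = 17 + 2.0*22 = 61.0000
clock 3: start=27, rate=1.2, needs 60-27 = 33; ticks = ceil(33/1.2) = ceil(27.5000) = 28; reading at tick 28 = 27 + 1.2*28 = 60.6000
Minimum tick count = 22; winners = [2]; smallest index = 2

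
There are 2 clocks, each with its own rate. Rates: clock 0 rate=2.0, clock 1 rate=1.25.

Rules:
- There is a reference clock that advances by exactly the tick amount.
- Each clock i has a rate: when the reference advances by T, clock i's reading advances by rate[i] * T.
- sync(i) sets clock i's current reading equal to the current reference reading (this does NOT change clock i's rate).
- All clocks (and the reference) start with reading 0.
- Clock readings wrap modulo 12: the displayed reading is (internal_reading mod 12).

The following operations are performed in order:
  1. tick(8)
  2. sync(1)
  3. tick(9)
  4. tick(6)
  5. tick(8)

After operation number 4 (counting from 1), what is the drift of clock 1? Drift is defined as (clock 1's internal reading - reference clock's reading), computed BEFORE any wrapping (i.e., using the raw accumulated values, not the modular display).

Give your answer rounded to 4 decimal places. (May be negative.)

Answer: 3.7500

Derivation:
After op 1 tick(8): ref=8.0000 raw=[16.0000 10.0000]
After op 2 sync(1): ref=8.0000 raw=[16.0000 8.0000]
After op 3 tick(9): ref=17.0000 raw=[34.0000 19.2500]
After op 4 tick(6): ref=23.0000 raw=[46.0000 26.7500]
Drift of clock 1 after op 4: 26.7500 - 23.0000 = 3.7500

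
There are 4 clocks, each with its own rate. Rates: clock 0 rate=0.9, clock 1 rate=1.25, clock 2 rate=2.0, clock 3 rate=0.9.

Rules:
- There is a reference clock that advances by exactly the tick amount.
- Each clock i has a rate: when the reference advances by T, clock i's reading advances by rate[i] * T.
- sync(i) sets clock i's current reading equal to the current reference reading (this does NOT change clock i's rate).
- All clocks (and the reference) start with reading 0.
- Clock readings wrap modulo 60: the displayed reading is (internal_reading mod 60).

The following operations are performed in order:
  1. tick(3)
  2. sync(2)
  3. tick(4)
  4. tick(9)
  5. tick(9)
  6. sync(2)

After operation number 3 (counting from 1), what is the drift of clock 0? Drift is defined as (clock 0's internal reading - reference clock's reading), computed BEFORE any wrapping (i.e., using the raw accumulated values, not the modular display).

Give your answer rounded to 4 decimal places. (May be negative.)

Answer: -0.7000

Derivation:
After op 1 tick(3): ref=3.0000 raw=[2.7000 3.7500 6.0000 2.7000]
After op 2 sync(2): ref=3.0000 raw=[2.7000 3.7500 3.0000 2.7000]
After op 3 tick(4): ref=7.0000 raw=[6.3000 8.7500 11.0000 6.3000]
Drift of clock 0 after op 3: 6.3000 - 7.0000 = -0.7000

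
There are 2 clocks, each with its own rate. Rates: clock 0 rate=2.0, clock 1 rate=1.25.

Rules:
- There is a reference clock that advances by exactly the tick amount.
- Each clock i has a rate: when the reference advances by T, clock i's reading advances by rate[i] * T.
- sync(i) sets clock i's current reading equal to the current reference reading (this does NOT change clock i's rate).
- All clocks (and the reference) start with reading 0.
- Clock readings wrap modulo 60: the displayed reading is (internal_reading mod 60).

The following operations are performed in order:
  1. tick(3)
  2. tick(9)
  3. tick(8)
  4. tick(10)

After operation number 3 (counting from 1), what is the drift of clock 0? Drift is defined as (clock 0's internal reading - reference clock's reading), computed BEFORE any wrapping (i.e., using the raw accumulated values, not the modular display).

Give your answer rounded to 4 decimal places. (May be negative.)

Answer: 20.0000

Derivation:
After op 1 tick(3): ref=3.0000 raw=[6.0000 3.7500]
After op 2 tick(9): ref=12.0000 raw=[24.0000 15.0000]
After op 3 tick(8): ref=20.0000 raw=[40.0000 25.0000]
Drift of clock 0 after op 3: 40.0000 - 20.0000 = 20.0000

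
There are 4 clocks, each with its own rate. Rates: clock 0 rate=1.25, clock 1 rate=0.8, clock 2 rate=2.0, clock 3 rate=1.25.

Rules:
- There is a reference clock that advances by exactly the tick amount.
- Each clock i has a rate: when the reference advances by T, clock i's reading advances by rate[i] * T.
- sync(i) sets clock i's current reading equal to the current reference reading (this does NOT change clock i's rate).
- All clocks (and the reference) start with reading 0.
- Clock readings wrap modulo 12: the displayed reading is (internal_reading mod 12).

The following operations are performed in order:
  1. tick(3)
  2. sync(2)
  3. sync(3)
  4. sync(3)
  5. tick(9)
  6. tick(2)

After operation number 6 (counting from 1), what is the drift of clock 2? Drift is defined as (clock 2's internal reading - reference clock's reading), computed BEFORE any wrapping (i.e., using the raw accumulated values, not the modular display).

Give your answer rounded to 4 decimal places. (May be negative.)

After op 1 tick(3): ref=3.0000 raw=[3.7500 2.4000 6.0000 3.7500]
After op 2 sync(2): ref=3.0000 raw=[3.7500 2.4000 3.0000 3.7500]
After op 3 sync(3): ref=3.0000 raw=[3.7500 2.4000 3.0000 3.0000]
After op 4 sync(3): ref=3.0000 raw=[3.7500 2.4000 3.0000 3.0000]
After op 5 tick(9): ref=12.0000 raw=[15.0000 9.6000 21.0000 14.2500]
After op 6 tick(2): ref=14.0000 raw=[17.5000 11.2000 25.0000 16.7500]
Drift of clock 2 after op 6: 25.0000 - 14.0000 = 11.0000

Answer: 11.0000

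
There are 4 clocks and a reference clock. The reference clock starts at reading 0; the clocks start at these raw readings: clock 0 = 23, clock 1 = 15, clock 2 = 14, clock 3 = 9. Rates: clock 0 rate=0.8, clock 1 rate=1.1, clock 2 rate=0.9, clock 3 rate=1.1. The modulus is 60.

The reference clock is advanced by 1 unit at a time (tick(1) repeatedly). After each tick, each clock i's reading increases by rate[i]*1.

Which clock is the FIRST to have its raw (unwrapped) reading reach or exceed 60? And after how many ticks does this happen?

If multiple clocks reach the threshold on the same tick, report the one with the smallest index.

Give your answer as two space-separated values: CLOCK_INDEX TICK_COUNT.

Answer: 1 41

Derivation:
clock 0: start=23, rate=0.8, needs 60-23 = 37; ticks = ceil(37/0.8) = ceil(46.2500) = 47; reading at tick 47 = 23 + 0.8*47 = 60.6000
clock 1: start=15, rate=1.1, needs 60-15 = 45; ticks = ceil(45/1.1) = ceil(40.9091) = 41; reading at tick 41 = 15 + 1.1*41 = 60.1000
clock 2: start=14, rate=0.9, needs 60-14 = 46; ticks = ceil(46/0.9) = ceil(51.1111) = 52; reading at tick 52 = 14 + 0.9*52 = 60.8000
clock 3: start=9, rate=1.1, needs 60-9 = 51; ticks = ceil(51/1.1) = ceil(46.3636) = 47; reading at tick 47 = 9 + 1.1*47 = 60.7000
Minimum tick count = 41; winners = [1]; smallest index = 1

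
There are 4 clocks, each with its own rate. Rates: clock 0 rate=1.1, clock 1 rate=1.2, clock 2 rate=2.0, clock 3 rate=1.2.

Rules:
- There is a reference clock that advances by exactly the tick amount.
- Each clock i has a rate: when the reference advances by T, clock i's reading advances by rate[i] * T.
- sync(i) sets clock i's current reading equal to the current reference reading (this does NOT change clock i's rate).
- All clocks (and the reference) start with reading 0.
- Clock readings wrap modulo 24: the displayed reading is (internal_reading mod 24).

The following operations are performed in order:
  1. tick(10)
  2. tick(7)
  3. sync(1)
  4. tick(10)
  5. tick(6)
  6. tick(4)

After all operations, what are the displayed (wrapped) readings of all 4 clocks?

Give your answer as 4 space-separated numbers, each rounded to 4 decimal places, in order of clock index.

After op 1 tick(10): ref=10.0000 raw=[11.0000 12.0000 20.0000 12.0000]
After op 2 tick(7): ref=17.0000 raw=[18.7000 20.4000 34.0000 20.4000]
After op 3 sync(1): ref=17.0000 raw=[18.7000 17.0000 34.0000 20.4000]
After op 4 tick(10): ref=27.0000 raw=[29.7000 29.0000 54.0000 32.4000]
After op 5 tick(6): ref=33.0000 raw=[36.3000 36.2000 66.0000 39.6000]
After op 6 tick(4): ref=37.0000 raw=[40.7000 41.0000 74.0000 44.4000]
Wrap final raw readings (mod 24): 40.7000 mod 24 = 16.7000; 41.0000 mod 24 = 17.0000; 74.0000 mod 24 = 2.0000; 44.4000 mod 24 = 20.4000

Answer: 16.7000 17.0000 2.0000 20.4000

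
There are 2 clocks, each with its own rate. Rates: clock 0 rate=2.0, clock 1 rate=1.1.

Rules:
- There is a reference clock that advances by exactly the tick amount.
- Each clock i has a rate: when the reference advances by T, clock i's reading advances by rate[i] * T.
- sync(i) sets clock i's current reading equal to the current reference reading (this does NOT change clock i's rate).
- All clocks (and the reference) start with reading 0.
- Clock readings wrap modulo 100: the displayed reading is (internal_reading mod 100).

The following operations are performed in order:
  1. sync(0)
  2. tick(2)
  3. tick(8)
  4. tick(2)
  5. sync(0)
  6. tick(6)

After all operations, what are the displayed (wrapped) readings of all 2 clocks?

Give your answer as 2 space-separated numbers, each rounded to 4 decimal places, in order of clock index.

Answer: 24.0000 19.8000

Derivation:
After op 1 sync(0): ref=0.0000 raw=[0.0000 0.0000]
After op 2 tick(2): ref=2.0000 raw=[4.0000 2.2000]
After op 3 tick(8): ref=10.0000 raw=[20.0000 11.0000]
After op 4 tick(2): ref=12.0000 raw=[24.0000 13.2000]
After op 5 sync(0): ref=12.0000 raw=[12.0000 13.2000]
After op 6 tick(6): ref=18.0000 raw=[24.0000 19.8000]
Wrap final raw readings (mod 100): 24.0000 mod 100 = 24.0000; 19.8000 mod 100 = 19.8000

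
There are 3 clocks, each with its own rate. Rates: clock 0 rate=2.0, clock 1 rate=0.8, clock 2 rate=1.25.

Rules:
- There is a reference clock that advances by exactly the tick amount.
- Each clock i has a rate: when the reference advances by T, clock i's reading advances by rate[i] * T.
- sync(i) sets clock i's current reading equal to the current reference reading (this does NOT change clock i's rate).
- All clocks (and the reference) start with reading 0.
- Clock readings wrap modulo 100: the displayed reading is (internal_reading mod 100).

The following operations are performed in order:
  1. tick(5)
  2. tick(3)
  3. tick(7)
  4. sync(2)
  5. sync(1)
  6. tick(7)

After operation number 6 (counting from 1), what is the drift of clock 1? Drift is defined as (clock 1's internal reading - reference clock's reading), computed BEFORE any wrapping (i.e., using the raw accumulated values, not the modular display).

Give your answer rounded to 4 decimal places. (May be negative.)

Answer: -1.4000

Derivation:
After op 1 tick(5): ref=5.0000 raw=[10.0000 4.0000 6.2500]
After op 2 tick(3): ref=8.0000 raw=[16.0000 6.4000 10.0000]
After op 3 tick(7): ref=15.0000 raw=[30.0000 12.0000 18.7500]
After op 4 sync(2): ref=15.0000 raw=[30.0000 12.0000 15.0000]
After op 5 sync(1): ref=15.0000 raw=[30.0000 15.0000 15.0000]
After op 6 tick(7): ref=22.0000 raw=[44.0000 20.6000 23.7500]
Drift of clock 1 after op 6: 20.6000 - 22.0000 = -1.4000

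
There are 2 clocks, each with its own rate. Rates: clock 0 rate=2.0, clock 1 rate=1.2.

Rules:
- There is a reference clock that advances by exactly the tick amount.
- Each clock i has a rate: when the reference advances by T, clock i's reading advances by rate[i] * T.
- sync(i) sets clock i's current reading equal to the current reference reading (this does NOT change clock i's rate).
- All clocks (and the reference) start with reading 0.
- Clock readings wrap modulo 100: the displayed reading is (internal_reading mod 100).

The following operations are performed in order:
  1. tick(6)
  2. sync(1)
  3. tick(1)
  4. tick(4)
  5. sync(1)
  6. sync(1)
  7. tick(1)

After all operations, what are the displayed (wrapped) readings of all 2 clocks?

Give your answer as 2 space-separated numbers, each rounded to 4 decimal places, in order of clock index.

After op 1 tick(6): ref=6.0000 raw=[12.0000 7.2000]
After op 2 sync(1): ref=6.0000 raw=[12.0000 6.0000]
After op 3 tick(1): ref=7.0000 raw=[14.0000 7.2000]
After op 4 tick(4): ref=11.0000 raw=[22.0000 12.0000]
After op 5 sync(1): ref=11.0000 raw=[22.0000 11.0000]
After op 6 sync(1): ref=11.0000 raw=[22.0000 11.0000]
After op 7 tick(1): ref=12.0000 raw=[24.0000 12.2000]
Wrap final raw readings (mod 100): 24.0000 mod 100 = 24.0000; 12.2000 mod 100 = 12.2000

Answer: 24.0000 12.2000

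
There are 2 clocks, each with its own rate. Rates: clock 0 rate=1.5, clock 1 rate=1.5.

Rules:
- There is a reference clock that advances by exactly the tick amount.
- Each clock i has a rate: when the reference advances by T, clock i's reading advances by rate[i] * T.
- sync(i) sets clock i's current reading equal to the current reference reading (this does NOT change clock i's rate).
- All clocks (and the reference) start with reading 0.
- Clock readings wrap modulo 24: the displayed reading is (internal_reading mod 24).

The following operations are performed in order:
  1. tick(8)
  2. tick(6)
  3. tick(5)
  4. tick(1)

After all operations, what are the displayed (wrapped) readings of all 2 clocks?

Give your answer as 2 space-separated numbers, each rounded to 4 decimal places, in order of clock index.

Answer: 6.0000 6.0000

Derivation:
After op 1 tick(8): ref=8.0000 raw=[12.0000 12.0000]
After op 2 tick(6): ref=14.0000 raw=[21.0000 21.0000]
After op 3 tick(5): ref=19.0000 raw=[28.5000 28.5000]
After op 4 tick(1): ref=20.0000 raw=[30.0000 30.0000]
Wrap final raw readings (mod 24): 30.0000 mod 24 = 6.0000; 30.0000 mod 24 = 6.0000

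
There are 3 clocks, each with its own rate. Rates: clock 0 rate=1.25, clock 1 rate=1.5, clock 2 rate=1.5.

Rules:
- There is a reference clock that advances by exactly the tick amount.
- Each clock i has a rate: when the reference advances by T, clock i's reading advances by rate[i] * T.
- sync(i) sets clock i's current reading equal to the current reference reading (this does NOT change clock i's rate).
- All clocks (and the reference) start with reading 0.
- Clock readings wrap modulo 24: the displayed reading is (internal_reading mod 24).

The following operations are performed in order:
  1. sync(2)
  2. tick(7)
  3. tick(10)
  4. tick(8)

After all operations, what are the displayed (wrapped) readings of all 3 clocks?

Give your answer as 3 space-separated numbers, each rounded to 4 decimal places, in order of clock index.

Answer: 7.2500 13.5000 13.5000

Derivation:
After op 1 sync(2): ref=0.0000 raw=[0.0000 0.0000 0.0000]
After op 2 tick(7): ref=7.0000 raw=[8.7500 10.5000 10.5000]
After op 3 tick(10): ref=17.0000 raw=[21.2500 25.5000 25.5000]
After op 4 tick(8): ref=25.0000 raw=[31.2500 37.5000 37.5000]
Wrap final raw readings (mod 24): 31.2500 mod 24 = 7.2500; 37.5000 mod 24 = 13.5000; 37.5000 mod 24 = 13.5000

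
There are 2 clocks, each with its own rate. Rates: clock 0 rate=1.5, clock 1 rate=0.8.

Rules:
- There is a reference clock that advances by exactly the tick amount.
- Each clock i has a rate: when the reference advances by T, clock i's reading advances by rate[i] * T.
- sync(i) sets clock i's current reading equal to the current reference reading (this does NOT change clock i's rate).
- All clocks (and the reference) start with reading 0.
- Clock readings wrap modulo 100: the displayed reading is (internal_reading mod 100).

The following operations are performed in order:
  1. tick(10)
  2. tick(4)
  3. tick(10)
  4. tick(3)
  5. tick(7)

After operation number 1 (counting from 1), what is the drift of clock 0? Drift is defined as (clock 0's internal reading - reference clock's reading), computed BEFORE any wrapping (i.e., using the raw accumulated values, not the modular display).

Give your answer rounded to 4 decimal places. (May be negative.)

Answer: 5.0000

Derivation:
After op 1 tick(10): ref=10.0000 raw=[15.0000 8.0000]
Drift of clock 0 after op 1: 15.0000 - 10.0000 = 5.0000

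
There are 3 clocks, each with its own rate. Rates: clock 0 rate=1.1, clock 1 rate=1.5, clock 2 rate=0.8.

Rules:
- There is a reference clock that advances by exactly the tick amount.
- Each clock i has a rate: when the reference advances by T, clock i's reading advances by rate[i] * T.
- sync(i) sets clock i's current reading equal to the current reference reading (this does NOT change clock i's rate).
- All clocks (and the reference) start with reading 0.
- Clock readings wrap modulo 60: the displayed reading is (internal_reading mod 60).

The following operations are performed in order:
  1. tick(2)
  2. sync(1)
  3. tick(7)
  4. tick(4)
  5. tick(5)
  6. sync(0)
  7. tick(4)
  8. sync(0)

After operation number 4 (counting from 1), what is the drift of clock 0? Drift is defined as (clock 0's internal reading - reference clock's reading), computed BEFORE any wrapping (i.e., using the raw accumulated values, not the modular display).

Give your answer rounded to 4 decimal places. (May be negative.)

Answer: 1.3000

Derivation:
After op 1 tick(2): ref=2.0000 raw=[2.2000 3.0000 1.6000]
After op 2 sync(1): ref=2.0000 raw=[2.2000 2.0000 1.6000]
After op 3 tick(7): ref=9.0000 raw=[9.9000 12.5000 7.2000]
After op 4 tick(4): ref=13.0000 raw=[14.3000 18.5000 10.4000]
Drift of clock 0 after op 4: 14.3000 - 13.0000 = 1.3000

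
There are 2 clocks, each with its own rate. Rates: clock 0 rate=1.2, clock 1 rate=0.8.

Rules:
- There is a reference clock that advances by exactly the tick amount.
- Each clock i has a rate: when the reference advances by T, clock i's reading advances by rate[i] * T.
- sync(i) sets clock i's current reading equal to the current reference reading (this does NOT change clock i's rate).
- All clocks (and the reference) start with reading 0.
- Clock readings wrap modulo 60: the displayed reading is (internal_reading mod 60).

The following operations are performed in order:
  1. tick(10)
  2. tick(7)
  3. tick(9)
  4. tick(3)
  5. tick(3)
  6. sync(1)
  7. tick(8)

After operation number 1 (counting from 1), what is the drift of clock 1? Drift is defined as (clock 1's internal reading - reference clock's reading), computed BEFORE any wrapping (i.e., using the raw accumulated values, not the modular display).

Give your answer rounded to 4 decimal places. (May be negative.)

After op 1 tick(10): ref=10.0000 raw=[12.0000 8.0000]
Drift of clock 1 after op 1: 8.0000 - 10.0000 = -2.0000

Answer: -2.0000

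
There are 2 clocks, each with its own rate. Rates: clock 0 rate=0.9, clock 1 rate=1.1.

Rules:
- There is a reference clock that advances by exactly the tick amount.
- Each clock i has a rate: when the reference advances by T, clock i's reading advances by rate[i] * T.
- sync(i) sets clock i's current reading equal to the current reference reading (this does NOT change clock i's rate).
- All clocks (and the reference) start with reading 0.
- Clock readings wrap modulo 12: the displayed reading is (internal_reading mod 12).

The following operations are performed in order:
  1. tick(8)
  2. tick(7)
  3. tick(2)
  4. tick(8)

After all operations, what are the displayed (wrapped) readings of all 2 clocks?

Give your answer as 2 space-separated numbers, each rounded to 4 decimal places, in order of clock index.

Answer: 10.5000 3.5000

Derivation:
After op 1 tick(8): ref=8.0000 raw=[7.2000 8.8000]
After op 2 tick(7): ref=15.0000 raw=[13.5000 16.5000]
After op 3 tick(2): ref=17.0000 raw=[15.3000 18.7000]
After op 4 tick(8): ref=25.0000 raw=[22.5000 27.5000]
Wrap final raw readings (mod 12): 22.5000 mod 12 = 10.5000; 27.5000 mod 12 = 3.5000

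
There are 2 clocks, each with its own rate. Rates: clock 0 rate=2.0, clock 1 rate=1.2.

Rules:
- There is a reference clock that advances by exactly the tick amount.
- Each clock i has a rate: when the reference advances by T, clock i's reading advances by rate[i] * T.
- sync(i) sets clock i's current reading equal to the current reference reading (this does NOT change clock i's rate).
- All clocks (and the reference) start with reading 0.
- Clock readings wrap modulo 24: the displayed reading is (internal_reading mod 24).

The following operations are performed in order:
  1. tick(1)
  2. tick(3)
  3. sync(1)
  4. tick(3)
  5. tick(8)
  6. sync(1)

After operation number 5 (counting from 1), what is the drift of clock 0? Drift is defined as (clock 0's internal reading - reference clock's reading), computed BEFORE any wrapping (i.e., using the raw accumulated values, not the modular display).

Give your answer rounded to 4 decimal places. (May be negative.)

After op 1 tick(1): ref=1.0000 raw=[2.0000 1.2000]
After op 2 tick(3): ref=4.0000 raw=[8.0000 4.8000]
After op 3 sync(1): ref=4.0000 raw=[8.0000 4.0000]
After op 4 tick(3): ref=7.0000 raw=[14.0000 7.6000]
After op 5 tick(8): ref=15.0000 raw=[30.0000 17.2000]
Drift of clock 0 after op 5: 30.0000 - 15.0000 = 15.0000

Answer: 15.0000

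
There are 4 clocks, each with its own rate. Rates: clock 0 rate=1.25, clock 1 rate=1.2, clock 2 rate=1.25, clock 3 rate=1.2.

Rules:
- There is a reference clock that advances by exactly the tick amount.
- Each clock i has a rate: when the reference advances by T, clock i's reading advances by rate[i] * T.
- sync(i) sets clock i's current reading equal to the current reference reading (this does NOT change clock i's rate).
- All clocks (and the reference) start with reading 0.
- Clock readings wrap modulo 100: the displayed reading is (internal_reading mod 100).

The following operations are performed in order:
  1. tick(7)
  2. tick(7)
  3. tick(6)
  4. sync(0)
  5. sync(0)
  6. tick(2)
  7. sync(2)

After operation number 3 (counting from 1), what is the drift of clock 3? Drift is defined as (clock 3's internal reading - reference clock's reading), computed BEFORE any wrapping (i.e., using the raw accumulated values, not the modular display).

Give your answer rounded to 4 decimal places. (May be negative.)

After op 1 tick(7): ref=7.0000 raw=[8.7500 8.4000 8.7500 8.4000]
After op 2 tick(7): ref=14.0000 raw=[17.5000 16.8000 17.5000 16.8000]
After op 3 tick(6): ref=20.0000 raw=[25.0000 24.0000 25.0000 24.0000]
Drift of clock 3 after op 3: 24.0000 - 20.0000 = 4.0000

Answer: 4.0000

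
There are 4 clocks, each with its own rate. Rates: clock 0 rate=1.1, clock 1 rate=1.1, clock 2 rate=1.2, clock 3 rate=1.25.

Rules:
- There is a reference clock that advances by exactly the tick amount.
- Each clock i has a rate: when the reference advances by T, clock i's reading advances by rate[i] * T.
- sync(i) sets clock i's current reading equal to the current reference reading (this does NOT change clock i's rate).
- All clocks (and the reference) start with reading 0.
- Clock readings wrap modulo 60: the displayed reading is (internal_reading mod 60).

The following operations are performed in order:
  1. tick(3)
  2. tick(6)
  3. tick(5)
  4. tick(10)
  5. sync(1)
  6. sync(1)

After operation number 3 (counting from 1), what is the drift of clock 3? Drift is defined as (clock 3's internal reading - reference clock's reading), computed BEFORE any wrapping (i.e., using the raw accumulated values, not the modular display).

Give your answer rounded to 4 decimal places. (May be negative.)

After op 1 tick(3): ref=3.0000 raw=[3.3000 3.3000 3.6000 3.7500]
After op 2 tick(6): ref=9.0000 raw=[9.9000 9.9000 10.8000 11.2500]
After op 3 tick(5): ref=14.0000 raw=[15.4000 15.4000 16.8000 17.5000]
Drift of clock 3 after op 3: 17.5000 - 14.0000 = 3.5000

Answer: 3.5000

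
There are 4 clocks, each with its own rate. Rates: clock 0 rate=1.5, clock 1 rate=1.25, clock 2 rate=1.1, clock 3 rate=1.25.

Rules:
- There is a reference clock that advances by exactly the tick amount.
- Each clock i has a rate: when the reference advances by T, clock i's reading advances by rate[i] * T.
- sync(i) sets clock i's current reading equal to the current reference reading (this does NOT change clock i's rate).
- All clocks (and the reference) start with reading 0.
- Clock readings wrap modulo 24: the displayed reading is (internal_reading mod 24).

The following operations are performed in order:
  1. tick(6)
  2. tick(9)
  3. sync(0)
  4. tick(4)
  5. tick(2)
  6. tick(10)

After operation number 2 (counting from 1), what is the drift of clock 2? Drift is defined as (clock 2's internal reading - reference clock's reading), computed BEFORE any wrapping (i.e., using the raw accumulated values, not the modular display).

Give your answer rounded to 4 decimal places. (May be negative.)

Answer: 1.5000

Derivation:
After op 1 tick(6): ref=6.0000 raw=[9.0000 7.5000 6.6000 7.5000]
After op 2 tick(9): ref=15.0000 raw=[22.5000 18.7500 16.5000 18.7500]
Drift of clock 2 after op 2: 16.5000 - 15.0000 = 1.5000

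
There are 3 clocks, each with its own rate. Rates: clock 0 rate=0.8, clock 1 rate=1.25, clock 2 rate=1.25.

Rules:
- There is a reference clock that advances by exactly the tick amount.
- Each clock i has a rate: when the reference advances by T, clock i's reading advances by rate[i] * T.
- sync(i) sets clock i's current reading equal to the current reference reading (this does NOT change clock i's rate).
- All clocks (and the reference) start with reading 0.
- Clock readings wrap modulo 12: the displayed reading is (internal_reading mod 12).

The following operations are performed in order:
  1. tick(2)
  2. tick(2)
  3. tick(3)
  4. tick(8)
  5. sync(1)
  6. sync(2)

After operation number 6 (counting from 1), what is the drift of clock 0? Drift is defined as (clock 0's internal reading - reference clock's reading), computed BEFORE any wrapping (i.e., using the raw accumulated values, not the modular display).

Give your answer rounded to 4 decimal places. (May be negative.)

After op 1 tick(2): ref=2.0000 raw=[1.6000 2.5000 2.5000]
After op 2 tick(2): ref=4.0000 raw=[3.2000 5.0000 5.0000]
After op 3 tick(3): ref=7.0000 raw=[5.6000 8.7500 8.7500]
After op 4 tick(8): ref=15.0000 raw=[12.0000 18.7500 18.7500]
After op 5 sync(1): ref=15.0000 raw=[12.0000 15.0000 18.7500]
After op 6 sync(2): ref=15.0000 raw=[12.0000 15.0000 15.0000]
Drift of clock 0 after op 6: 12.0000 - 15.0000 = -3.0000

Answer: -3.0000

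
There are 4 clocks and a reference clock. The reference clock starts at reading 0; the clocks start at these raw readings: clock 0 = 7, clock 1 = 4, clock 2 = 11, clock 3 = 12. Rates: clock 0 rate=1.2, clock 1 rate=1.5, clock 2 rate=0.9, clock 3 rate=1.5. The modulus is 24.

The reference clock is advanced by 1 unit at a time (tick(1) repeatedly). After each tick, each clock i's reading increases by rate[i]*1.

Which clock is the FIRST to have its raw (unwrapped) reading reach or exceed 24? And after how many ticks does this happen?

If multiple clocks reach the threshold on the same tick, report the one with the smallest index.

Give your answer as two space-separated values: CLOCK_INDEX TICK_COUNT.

clock 0: start=7, rate=1.2, needs 24-7 = 17; ticks = ceil(17/1.2) = ceil(14.1667) = 15; reading at tick 15 = 7 + 1.2*15 = 25.0000
clock 1: start=4, rate=1.5, needs 24-4 = 20; ticks = ceil(20/1.5) = ceil(13.3333) = 14; reading at tick 14 = 4 + 1.5*14 = 25.0000
clock 2: start=11, rate=0.9, needs 24-11 = 13; ticks = ceil(13/0.9) = ceil(14.4444) = 15; reading at tick 15 = 11 + 0.9*15 = 24.5000
clock 3: start=12, rate=1.5, needs 24-12 = 12; ticks = ceil(12/1.5) = ceil(8.0000) = 8; reading at tick 8 = 12 + 1.5*8 = 24.0000
Minimum tick count = 8; winners = [3]; smallest index = 3

Answer: 3 8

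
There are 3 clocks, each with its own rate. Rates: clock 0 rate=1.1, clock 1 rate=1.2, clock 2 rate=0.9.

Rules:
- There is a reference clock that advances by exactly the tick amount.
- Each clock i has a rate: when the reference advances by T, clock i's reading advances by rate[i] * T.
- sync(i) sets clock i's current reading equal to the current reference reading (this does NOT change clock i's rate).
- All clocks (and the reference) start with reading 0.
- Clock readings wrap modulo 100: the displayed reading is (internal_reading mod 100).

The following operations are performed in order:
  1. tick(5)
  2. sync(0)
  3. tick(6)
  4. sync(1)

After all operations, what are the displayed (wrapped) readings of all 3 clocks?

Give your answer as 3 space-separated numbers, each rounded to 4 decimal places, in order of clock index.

Answer: 11.6000 11.0000 9.9000

Derivation:
After op 1 tick(5): ref=5.0000 raw=[5.5000 6.0000 4.5000]
After op 2 sync(0): ref=5.0000 raw=[5.0000 6.0000 4.5000]
After op 3 tick(6): ref=11.0000 raw=[11.6000 13.2000 9.9000]
After op 4 sync(1): ref=11.0000 raw=[11.6000 11.0000 9.9000]
Wrap final raw readings (mod 100): 11.6000 mod 100 = 11.6000; 11.0000 mod 100 = 11.0000; 9.9000 mod 100 = 9.9000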